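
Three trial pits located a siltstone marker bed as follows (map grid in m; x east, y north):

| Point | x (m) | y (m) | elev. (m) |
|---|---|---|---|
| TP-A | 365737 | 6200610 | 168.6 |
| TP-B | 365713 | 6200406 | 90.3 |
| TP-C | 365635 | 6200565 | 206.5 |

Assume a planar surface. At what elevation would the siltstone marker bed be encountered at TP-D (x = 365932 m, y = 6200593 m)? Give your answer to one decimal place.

Let the plane be z = a·x + b·y + c.
TP-B−TP-A: −24a − 204b = −78.3;  TP-C−TP-A: −102a − 45b = 37.9.
Solving gives a = −0.570513990, b = 0.450942822.
Then c = 168.6 − a·365737 − b·6200610 = −2587293.90.
At (365932, 6200593): z = −208769.3 + 2796112.9 − 2587293.90 = 49.7 m.

49.7 m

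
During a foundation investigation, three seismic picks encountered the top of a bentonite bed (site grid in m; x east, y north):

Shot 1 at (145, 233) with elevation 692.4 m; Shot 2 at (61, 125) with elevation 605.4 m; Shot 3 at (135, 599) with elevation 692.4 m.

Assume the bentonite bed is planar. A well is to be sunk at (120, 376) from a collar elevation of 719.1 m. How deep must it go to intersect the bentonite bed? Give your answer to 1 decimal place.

47.8 m

Two edge vectors: Shot 1→Shot 2 = (-84, -108, -87), Shot 1→Shot 3 = (-10, 366, 0).
Normal n = (Shot 1→Shot 2) × (Shot 1→Shot 3) = (31842, 870, -31824).
So ∂z/∂x = −n_x/n_z = 1.00057 and ∂z/∂y = −n_y/n_z = 0.02734.
Intercept c from Shot 1: 692.4 − 145.08 − 6.37 = 540.95.
At (120, 376): z_contact = 120.07 + 10.28 + 540.95 = 671.30 m.
Depth below ground = 719.1 − 671.30 = 47.8 m.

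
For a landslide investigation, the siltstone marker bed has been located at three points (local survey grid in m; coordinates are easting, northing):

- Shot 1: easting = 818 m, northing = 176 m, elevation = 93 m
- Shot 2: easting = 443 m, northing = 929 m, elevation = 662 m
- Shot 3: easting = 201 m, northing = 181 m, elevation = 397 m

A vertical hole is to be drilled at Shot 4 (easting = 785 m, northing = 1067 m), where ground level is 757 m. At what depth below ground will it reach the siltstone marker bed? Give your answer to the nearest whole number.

191 m

Let the plane be z = a·easting + b·northing + c.
Shot 2−Shot 1: −375a + 753b = 569;  Shot 3−Shot 1: −617a + 5b = 304.
Solving gives a = −0.48855, b = 0.51234.
Then c = 93 − a·818 − b·176 = 402.47.
At (785, 1067): z_contact = −383.5 + 546.7 + 402.47 = 565.6 m.
Depth below ground = 757 − 565.6 = 191 m.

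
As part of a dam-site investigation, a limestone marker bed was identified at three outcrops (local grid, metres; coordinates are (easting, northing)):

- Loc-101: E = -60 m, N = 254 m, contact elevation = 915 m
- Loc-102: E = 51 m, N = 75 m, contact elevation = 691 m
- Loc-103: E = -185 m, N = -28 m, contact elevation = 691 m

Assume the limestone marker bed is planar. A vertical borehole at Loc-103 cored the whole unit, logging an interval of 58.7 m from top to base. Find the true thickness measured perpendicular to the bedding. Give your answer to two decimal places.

39.99 m

Let the plane be z = a·E + b·N + c.
Loc-102−Loc-101: 111a − 179b = −224;  Loc-103−Loc-101: −125a − 282b = −224.
Solving gives a = −0.42983, b = 0.98485.
|∇z| = √(a²+b²) = 1.07457, so dip δ = arctan(1.07457) = 47.06°.
True thickness = vertical thickness × cos δ = 58.7 × cos 47.06° = 39.99 m.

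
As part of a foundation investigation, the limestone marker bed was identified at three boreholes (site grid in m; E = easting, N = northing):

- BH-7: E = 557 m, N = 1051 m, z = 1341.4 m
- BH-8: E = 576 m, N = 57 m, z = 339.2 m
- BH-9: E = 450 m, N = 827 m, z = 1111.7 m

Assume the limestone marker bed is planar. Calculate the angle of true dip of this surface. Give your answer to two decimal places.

45.27°

Two edge vectors: BH-7→BH-8 = (19, -994, -1002.2), BH-7→BH-9 = (-107, -224, -229.7).
Normal n = (BH-7→BH-8) × (BH-7→BH-9) = (3829, 111599.7, -110614).
So ∂z/∂E = −n_x/n_z = 0.03462 and ∂z/∂N = −n_y/n_z = 1.00891.
Gradient magnitude |∇z| = √(a² + b²) = √(0.00120 + 1.01790) = 1.00950.
True dip = arctan(1.00950) = 45.27°, dipping toward S (azimuth ≈ 182°).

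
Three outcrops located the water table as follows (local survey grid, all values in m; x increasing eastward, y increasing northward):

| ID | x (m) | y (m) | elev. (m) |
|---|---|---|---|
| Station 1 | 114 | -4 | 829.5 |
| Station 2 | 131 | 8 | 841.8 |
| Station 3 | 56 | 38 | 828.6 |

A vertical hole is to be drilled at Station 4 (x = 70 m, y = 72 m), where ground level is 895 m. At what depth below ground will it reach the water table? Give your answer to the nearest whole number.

Let the plane be z = a·x + b·y + c.
Station 2−Station 1: 17a + 12b = 12.3;  Station 3−Station 1: −58a + 42b = −0.9.
Solving gives a = 0.37404, b = 0.49511.
Then c = 829.5 − a·114 − b·-4 = 788.84.
At (70, 72): z_contact = 26.2 + 35.6 + 788.84 = 850.7 m.
Depth below ground = 895 − 850.7 = 44 m.

44 m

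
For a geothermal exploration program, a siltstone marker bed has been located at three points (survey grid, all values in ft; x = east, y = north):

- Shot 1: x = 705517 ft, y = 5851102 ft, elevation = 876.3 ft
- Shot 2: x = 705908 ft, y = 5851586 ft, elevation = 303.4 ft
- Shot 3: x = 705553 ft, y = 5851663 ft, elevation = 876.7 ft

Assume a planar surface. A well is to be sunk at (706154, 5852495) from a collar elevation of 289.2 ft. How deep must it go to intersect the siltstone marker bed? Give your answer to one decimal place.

Two edge vectors: Shot 1→Shot 2 = (391, 484, -572.9), Shot 1→Shot 3 = (36, 561, 0.4).
Normal n = (Shot 1→Shot 2) × (Shot 1→Shot 3) = (321590.5, -20780.8, 201927).
So ∂z/∂x = −n_x/n_z = −1.592607725 and ∂z/∂y = −n_y/n_z = 0.102912439.
Intercept c from Shot 1: 876.3 + 1123611.82 − 602151.18 = 522336.95.
At (706154, 5852495): z_contact = −1124626.32 + 602294.53 + 522336.95 = 5.17 ft.
Depth below ground = 289.2 − 5.17 = 284.0 ft.

284.0 ft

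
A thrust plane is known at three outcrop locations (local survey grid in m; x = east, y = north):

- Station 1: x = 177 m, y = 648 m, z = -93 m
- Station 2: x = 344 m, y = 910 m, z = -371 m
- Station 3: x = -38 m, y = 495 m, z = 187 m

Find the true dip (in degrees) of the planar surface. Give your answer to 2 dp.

Two edge vectors: Station 1→Station 2 = (167, 262, -278), Station 1→Station 3 = (-215, -153, 280).
Normal n = (Station 1→Station 2) × (Station 1→Station 3) = (30826, 13010, 30779).
So ∂z/∂x = −n_x/n_z = −1.00153 and ∂z/∂y = −n_y/n_z = −0.42269.
Gradient magnitude |∇z| = √(a² + b²) = √(1.00306 + 0.17867) = 1.08707.
True dip = arctan(1.08707) = 47.39°, dipping toward ENE (azimuth ≈ 067°).

47.39°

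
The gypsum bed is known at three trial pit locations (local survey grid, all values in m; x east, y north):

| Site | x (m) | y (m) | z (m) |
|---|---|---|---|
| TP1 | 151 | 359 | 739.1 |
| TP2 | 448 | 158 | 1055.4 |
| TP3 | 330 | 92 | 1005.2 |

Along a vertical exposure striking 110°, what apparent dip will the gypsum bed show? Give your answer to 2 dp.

40.32°

Let the plane be z = a·x + b·y + c.
TP2−TP1: 297a − 201b = 316.3;  TP3−TP1: 179a − 267b = 266.1.
Solving gives a = 0.71482, b = −0.51741.
Unit vector along 110° is (sin 110°, cos 110°) = (0.9397, -0.3420).
Slope in that direction = a·(0.9397) + b·(-0.3420) = 0.84867.
Apparent dip = arctan|0.84867| = 40.32° (true dip is 41.4°, so apparent ≤ true as expected).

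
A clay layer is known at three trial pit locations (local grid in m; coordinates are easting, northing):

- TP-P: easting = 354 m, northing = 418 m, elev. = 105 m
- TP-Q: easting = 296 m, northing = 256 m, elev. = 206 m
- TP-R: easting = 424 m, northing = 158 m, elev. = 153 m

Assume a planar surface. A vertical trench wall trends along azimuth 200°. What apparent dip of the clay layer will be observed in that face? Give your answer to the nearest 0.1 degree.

30.5°

Let the plane be z = a·easting + b·northing + c.
TP-Q−TP-P: −58a − 162b = 101;  TP-R−TP-P: 70a − 260b = 48.
Solving gives a = −0.69962, b = −0.37298.
Unit vector along 200° is (sin 200°, cos 200°) = (-0.3420, -0.9397).
Slope in that direction = a·(-0.3420) + b·(-0.9397) = 0.58977.
Apparent dip = arctan|0.58977| = 30.5° (true dip is 38.4°, so apparent ≤ true as expected).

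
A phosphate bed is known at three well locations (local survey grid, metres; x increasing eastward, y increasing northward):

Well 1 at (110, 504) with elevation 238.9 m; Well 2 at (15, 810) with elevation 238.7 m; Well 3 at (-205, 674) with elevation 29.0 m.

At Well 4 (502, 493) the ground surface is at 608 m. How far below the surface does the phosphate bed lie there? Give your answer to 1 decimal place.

Let the plane be z = a·x + b·y + c.
Well 2−Well 1: −95a + 306b = −0.2;  Well 3−Well 1: −315a + 170b = −209.9.
Solving gives a = 0.80004, b = 0.24773.
Then c = 238.9 − a·110 − b·504 = 26.04.
At (502, 493): z_contact = 401.62 + 122.13 + 26.04 = 549.79 m.
Depth below ground = 608 − 549.79 = 58.2 m.

58.2 m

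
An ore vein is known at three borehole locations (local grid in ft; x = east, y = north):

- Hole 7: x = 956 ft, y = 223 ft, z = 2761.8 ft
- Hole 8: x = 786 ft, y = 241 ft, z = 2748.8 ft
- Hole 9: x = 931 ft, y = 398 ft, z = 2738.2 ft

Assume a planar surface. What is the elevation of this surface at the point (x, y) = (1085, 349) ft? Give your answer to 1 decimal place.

2754.1 ft

Two edge vectors: Hole 7→Hole 8 = (-170, 18, -13), Hole 7→Hole 9 = (-25, 175, -23.6).
Normal n = (Hole 7→Hole 8) × (Hole 7→Hole 9) = (1850.2, -3687, -29300).
So ∂z/∂x = −n_x/n_z = 0.063147 and ∂z/∂y = −n_y/n_z = −0.125836.
Intercept c from Hole 7: 2761.8 − 60.37 + 28.06 = 2729.49.
At (1085, 349): z = 68.5 − 43.9 + 2729.49 = 2754.1 ft.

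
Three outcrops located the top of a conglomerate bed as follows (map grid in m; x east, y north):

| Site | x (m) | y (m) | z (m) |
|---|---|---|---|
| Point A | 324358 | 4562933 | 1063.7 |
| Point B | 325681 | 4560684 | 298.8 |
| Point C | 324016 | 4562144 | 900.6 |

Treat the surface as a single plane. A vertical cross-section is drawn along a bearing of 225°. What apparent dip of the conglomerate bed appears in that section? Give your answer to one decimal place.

Let the plane be z = a·x + b·y + c.
Point B−Point A: 1323a − 2249b = −764.9;  Point C−Point A: −342a − 789b = −163.1.
Solving gives a = −0.13055, b = 0.26331.
Unit vector along 225° is (sin 225°, cos 225°) = (-0.7071, -0.7071).
Slope in that direction = a·(-0.7071) + b·(-0.7071) = −0.09387.
Apparent dip = arctan|0.09387| = 5.4° (true dip is 16.4°, so apparent ≤ true as expected).

5.4°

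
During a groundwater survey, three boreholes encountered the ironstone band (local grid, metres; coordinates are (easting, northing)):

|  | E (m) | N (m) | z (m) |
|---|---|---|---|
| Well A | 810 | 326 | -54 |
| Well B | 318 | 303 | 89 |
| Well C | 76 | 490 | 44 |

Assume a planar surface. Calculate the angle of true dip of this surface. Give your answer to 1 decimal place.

32.6°

Let the plane be z = a·E + b·N + c.
Well B−Well A: −492a − 23b = 143;  Well C−Well A: −734a + 164b = 98.
Solving gives a = −0.26346, b = −0.58159.
Gradient magnitude |∇z| = √(a² + b²) = √(0.06941 + 0.33825) = 0.63848.
True dip = arctan(0.63848) = 32.6°, dipping toward NNE (azimuth ≈ 024°).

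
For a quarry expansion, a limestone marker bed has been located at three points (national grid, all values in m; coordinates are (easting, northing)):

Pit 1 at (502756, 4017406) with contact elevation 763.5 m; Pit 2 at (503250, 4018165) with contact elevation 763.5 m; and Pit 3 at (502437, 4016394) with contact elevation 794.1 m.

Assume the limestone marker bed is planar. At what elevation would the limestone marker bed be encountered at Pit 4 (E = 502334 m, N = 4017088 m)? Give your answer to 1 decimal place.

744.1 m

Two edge vectors: Pit 1→Pit 2 = (494, 759, 0), Pit 1→Pit 3 = (-319, -1012, 30.6).
Normal n = (Pit 1→Pit 2) × (Pit 1→Pit 3) = (23225.4, -15116.4, -257807).
So ∂z/∂E = −n_x/n_z = 0.090088322 and ∂z/∂N = −n_y/n_z = −0.058634560.
Intercept c from Pit 1: 763.5 − 45292.44 + 235558.83 = 191029.89.
At (502334, 4017088): z = 45254.4 − 235540.2 + 191029.89 = 744.1 m.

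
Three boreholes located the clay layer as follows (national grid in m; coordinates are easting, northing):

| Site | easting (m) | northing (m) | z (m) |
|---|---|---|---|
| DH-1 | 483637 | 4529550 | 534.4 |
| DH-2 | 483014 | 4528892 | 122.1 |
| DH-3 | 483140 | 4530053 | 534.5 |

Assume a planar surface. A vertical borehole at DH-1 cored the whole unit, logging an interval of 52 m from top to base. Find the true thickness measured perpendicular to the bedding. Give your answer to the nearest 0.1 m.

Two edge vectors: DH-1→DH-2 = (-623, -658, -412.3), DH-1→DH-3 = (-497, 503, 0.1).
Normal n = (DH-1→DH-2) × (DH-1→DH-3) = (207321.1, 204975.4, -640395).
So ∂z/∂easting = −n_x/n_z = 0.32374 and ∂z/∂northing = −n_y/n_z = 0.32008.
|∇z| = √(a²+b²) = 0.45525, so dip δ = arctan(0.45525) = 24.48°.
True thickness = vertical thickness × cos δ = 52 × cos 24.48° = 47.3 m.

47.3 m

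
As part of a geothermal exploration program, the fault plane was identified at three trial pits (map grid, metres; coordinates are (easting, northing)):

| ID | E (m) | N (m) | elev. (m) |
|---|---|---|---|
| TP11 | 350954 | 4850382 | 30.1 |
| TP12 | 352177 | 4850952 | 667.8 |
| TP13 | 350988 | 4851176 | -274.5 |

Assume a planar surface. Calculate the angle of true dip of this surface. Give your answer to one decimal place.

39.6°

Two edge vectors: TP11→TP12 = (1223, 570, 637.7), TP11→TP13 = (34, 794, -304.6).
Normal n = (TP11→TP12) × (TP11→TP13) = (-679955.8, 394207.6, 951682).
So ∂z/∂E = −n_x/n_z = 0.71448 and ∂z/∂N = −n_y/n_z = −0.41422.
Gradient magnitude |∇z| = √(a² + b²) = √(0.51048 + 0.17158) = 0.82587.
True dip = arctan(0.82587) = 39.6°, dipping toward WNW (azimuth ≈ 300°).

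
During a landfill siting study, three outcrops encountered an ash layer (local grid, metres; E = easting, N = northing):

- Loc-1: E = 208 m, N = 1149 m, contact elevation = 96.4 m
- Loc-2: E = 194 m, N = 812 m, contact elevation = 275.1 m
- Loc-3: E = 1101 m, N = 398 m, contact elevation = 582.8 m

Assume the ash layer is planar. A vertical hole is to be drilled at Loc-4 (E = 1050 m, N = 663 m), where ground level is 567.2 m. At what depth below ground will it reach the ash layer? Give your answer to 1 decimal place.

Two edge vectors: Loc-1→Loc-2 = (-14, -337, 178.7), Loc-1→Loc-3 = (893, -751, 486.4).
Normal n = (Loc-1→Loc-2) × (Loc-1→Loc-3) = (-29713.1, 166388.7, 311455).
So ∂z/∂E = −n_x/n_z = 0.095401 and ∂z/∂N = −n_y/n_z = −0.534230.
Intercept c from Loc-1: 96.4 − 19.84 + 613.83 = 690.39.
At (1050, 663): z_contact = 100.17 − 354.19 + 690.39 = 436.36 m.
Depth below ground = 567.2 − 436.36 = 130.8 m.

130.8 m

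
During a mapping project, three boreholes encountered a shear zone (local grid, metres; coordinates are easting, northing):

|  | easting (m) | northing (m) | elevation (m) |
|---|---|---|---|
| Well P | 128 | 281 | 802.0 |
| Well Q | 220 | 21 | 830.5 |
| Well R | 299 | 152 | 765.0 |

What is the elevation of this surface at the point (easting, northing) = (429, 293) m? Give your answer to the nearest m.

676 m

Let the plane be z = a·easting + b·northing + c.
Well Q−Well P: 92a − 260b = 28.5;  Well R−Well P: 171a − 129b = −37.
Solving gives a = −0.40797, b = −0.25397.
Then c = 802 − a·128 − b·281 = 925.59.
At (429, 293): z = −175.0 − 74.4 + 925.59 = 676.2 m.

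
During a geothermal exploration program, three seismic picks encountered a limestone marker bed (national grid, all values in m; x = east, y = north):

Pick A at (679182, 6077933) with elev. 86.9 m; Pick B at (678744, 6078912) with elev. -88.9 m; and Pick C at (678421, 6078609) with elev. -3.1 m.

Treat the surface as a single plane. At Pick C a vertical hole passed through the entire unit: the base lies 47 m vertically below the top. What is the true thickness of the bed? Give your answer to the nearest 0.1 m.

45.9 m

Let the plane be z = a·x + b·y + c.
Pick B−Pick A: −438a + 979b = −175.8;  Pick C−Pick A: −761a + 676b = −90.
Solving gives a = −0.06845, b = −0.21020.
|∇z| = √(a²+b²) = 0.22106, so dip δ = arctan(0.22106) = 12.47°.
True thickness = vertical thickness × cos δ = 47 × cos 12.47° = 45.9 m.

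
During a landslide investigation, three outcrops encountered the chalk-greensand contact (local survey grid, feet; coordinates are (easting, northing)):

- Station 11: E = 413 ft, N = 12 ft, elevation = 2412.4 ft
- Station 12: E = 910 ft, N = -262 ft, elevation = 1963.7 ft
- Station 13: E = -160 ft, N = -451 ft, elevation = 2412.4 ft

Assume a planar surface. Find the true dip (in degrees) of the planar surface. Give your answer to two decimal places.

Two edge vectors: Station 11→Station 12 = (497, -274, -448.7), Station 11→Station 13 = (-573, -463, 0).
Normal n = (Station 11→Station 12) × (Station 11→Station 13) = (-207748.1, 257105.1, -387113).
So ∂z/∂E = −n_x/n_z = −0.53666 and ∂z/∂N = −n_y/n_z = 0.66416.
Gradient magnitude |∇z| = √(a² + b²) = √(0.28800 + 0.44111) = 0.85388.
True dip = arctan(0.85388) = 40.49°, dipping toward SE (azimuth ≈ 141°).

40.49°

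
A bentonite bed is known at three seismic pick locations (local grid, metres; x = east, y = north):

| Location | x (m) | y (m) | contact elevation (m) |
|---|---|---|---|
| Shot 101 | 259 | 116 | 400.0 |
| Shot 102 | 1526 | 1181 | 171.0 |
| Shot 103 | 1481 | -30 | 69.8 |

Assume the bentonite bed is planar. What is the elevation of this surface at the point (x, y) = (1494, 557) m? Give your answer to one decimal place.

121.1 m

Let the plane be z = a·x + b·y + c.
Shot 102−Shot 101: 1267a + 1065b = −229;  Shot 103−Shot 101: 1222a − 146b = −330.2.
Solving gives a = −0.259078, b = 0.093194.
Then c = 400 − a·259 − b·116 = 456.29.
At (1494, 557): z = −387.1 + 51.9 + 456.29 = 121.1 m.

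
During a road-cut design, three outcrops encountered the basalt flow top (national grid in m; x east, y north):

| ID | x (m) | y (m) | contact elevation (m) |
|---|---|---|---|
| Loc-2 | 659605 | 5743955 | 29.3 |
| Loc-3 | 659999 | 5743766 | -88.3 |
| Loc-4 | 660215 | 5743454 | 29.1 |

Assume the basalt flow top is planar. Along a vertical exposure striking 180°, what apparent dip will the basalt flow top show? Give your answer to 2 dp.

Let the plane be z = a·x + b·y + c.
Loc-3−Loc-2: 394a − 189b = −117.6;  Loc-4−Loc-2: 610a − 501b = −0.2.
Solving gives a = −0.71714, b = −0.87276.
Unit vector along 180° is (sin 180°, cos 180°) = (0.0000, -1.0000).
Slope in that direction = a·(0.0000) + b·(-1.0000) = 0.87276.
Apparent dip = arctan|0.87276| = 41.11° (true dip is 48.5°, so apparent ≤ true as expected).

41.11°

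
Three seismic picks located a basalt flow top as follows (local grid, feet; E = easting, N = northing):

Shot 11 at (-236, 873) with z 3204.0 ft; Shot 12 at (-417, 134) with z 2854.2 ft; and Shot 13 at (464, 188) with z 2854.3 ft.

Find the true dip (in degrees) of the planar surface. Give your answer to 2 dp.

25.71°

Two edge vectors: Shot 11→Shot 12 = (-181, -739, -349.8), Shot 11→Shot 13 = (700, -685, -349.7).
Normal n = (Shot 11→Shot 12) × (Shot 11→Shot 13) = (18815.3, -308155.7, 641285).
So ∂z/∂E = −n_x/n_z = −0.02934 and ∂z/∂N = −n_y/n_z = 0.48053.
Gradient magnitude |∇z| = √(a² + b²) = √(0.00086 + 0.23091) = 0.48142.
True dip = arctan(0.48142) = 25.71°, dipping toward S (azimuth ≈ 177°).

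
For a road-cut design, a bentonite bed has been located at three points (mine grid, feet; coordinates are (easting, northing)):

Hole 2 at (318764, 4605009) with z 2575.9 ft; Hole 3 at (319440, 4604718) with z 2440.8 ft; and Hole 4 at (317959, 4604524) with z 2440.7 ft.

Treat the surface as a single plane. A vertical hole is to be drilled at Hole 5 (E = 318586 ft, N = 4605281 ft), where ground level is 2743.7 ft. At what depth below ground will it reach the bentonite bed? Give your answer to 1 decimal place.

62.7 ft

Two edge vectors: Hole 2→Hole 3 = (676, -291, -135.1), Hole 2→Hole 4 = (-805, -485, -135.2).
Normal n = (Hole 2→Hole 3) × (Hole 2→Hole 4) = (-26180.3, 200150.7, -562115).
So ∂z/∂E = −n_x/n_z = −0.046574633 and ∂z/∂N = −n_y/n_z = 0.356067175.
Intercept c from Hole 2: 2575.9 + 14846.32 − 1639692.54 = −1622270.33.
At (318586, 4605281): z_contact = −14838.03 + 1639789.40 − 1622270.33 = 2681.04 ft.
Depth below ground = 2743.7 − 2681.04 = 62.7 ft.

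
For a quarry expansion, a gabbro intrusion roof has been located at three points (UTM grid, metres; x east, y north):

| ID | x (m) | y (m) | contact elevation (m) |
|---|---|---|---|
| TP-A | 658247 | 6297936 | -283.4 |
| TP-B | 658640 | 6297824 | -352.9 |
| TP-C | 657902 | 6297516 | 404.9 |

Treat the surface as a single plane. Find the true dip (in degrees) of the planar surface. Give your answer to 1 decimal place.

Let the plane be z = a·x + b·y + c.
TP-B−TP-A: 393a − 112b = −69.5;  TP-C−TP-A: −345a − 420b = 688.3.
Solving gives a = −0.52175, b = −1.21023.
Gradient magnitude |∇z| = √(a² + b²) = √(0.27222 + 1.46466) = 1.31791.
True dip = arctan(1.31791) = 52.8°, dipping toward NNE (azimuth ≈ 023°).

52.8°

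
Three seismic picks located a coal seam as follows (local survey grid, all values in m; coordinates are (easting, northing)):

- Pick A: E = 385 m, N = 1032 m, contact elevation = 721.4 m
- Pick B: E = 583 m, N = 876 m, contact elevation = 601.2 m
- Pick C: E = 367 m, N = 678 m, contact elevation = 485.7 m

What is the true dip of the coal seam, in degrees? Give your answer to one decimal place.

Let the plane be z = a·E + b·N + c.
Pick B−Pick A: 198a − 156b = −120.2;  Pick C−Pick A: −18a − 354b = −235.7.
Solving gives a = −0.07931, b = 0.66985.
Gradient magnitude |∇z| = √(a² + b²) = √(0.00629 + 0.44870) = 0.67453.
True dip = arctan(0.67453) = 34.0°, dipping toward S (azimuth ≈ 173°).

34.0°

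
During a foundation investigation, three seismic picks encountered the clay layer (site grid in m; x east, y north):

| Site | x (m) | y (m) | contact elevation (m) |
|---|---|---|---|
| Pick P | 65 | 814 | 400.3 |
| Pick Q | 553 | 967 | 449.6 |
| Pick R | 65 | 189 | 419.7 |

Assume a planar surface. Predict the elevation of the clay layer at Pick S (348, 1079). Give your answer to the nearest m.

Let the plane be z = a·x + b·y + c.
Pick Q−Pick P: 488a + 153b = 49.3;  Pick R−Pick P: 0a − 625b = 19.4.
Solving gives a = 0.11076, b = −0.03104.
Then c = 400.3 − a·65 − b·814 = 418.37.
At (348, 1079): z = 38.5 − 33.5 + 418.37 = 423.4 m.

423 m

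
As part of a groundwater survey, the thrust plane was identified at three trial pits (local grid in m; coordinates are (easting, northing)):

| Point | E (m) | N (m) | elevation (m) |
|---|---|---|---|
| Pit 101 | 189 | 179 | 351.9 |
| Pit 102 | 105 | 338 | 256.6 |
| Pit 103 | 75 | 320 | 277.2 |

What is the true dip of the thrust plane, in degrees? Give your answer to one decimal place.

37.7°

Two edge vectors: Pit 101→Pit 102 = (-84, 159, -95.3), Pit 101→Pit 103 = (-114, 141, -74.7).
Normal n = (Pit 101→Pit 102) × (Pit 101→Pit 103) = (1560, 4589.4, 6282).
So ∂z/∂E = −n_x/n_z = −0.24833 and ∂z/∂N = −n_y/n_z = −0.73056.
Gradient magnitude |∇z| = √(a² + b²) = √(0.06167 + 0.53372) = 0.77162.
True dip = arctan(0.77162) = 37.7°, dipping toward NNE (azimuth ≈ 019°).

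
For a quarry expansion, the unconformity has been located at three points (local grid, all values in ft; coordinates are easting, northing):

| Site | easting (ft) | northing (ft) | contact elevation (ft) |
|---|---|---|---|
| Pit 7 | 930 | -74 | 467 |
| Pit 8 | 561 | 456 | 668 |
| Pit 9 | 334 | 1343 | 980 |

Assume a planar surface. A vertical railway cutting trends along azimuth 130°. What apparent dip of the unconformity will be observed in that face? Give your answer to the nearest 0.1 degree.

14.8°

Let the plane be z = a·easting + b·northing + c.
Pit 8−Pit 7: −369a + 530b = 201;  Pit 9−Pit 7: −596a + 1417b = 513.
Solving gives a = −0.06245, b = 0.33576.
Unit vector along 130° is (sin 130°, cos 130°) = (0.7660, -0.6428).
Slope in that direction = a·(0.7660) + b·(-0.6428) = −0.26367.
Apparent dip = arctan|0.26367| = 14.8° (true dip is 18.9°, so apparent ≤ true as expected).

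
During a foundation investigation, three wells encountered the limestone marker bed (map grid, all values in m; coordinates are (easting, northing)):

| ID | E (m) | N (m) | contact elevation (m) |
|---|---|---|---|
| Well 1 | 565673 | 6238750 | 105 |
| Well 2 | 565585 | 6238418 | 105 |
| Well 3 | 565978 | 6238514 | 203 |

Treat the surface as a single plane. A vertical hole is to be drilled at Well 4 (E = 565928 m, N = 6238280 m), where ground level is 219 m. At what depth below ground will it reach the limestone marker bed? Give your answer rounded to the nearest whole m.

Let the plane be z = a·E + b·N + c.
Well 2−Well 1: −88a − 332b = 0;  Well 3−Well 1: 305a − 236b = 98.
Solving gives a = 0.26662733, b = −0.07067230.
Then c = 105 − a·565673 − b·6238750 = 290187.96.
At (565928, 6238280): z_contact = 150891.9 − 440873.6 + 290187.96 = 206.2 m.
Depth below ground = 219 − 206.2 = 13 m.

13 m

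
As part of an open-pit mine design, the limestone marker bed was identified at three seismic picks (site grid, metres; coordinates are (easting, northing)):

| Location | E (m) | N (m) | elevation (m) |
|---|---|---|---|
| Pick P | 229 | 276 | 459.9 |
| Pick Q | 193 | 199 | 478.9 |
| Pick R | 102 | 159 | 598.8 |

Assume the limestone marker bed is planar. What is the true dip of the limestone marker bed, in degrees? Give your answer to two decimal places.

Let the plane be z = a·E + b·N + c.
Pick Q−Pick P: −36a − 77b = 19;  Pick R−Pick P: −127a − 117b = 138.9.
Solving gives a = −1.52188, b = 0.46477.
Gradient magnitude |∇z| = √(a² + b²) = √(2.31612 + 0.21602) = 1.59127.
True dip = arctan(1.59127) = 57.85°, dipping toward ESE (azimuth ≈ 107°).

57.85°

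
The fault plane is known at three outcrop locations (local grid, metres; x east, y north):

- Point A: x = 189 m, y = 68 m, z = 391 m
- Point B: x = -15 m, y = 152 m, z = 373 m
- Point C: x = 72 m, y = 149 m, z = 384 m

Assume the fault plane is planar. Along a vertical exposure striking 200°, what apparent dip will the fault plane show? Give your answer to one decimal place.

7.9°

Two edge vectors: Point A→Point B = (-204, 84, -18), Point A→Point C = (-117, 81, -7).
Normal n = (Point A→Point B) × (Point A→Point C) = (870, 678, -6696).
So ∂z/∂x = −n_x/n_z = 0.12993 and ∂z/∂y = −n_y/n_z = 0.10125.
Unit vector along 200° is (sin 200°, cos 200°) = (-0.3420, -0.9397).
Slope in that direction = a·(-0.3420) + b·(-0.9397) = −0.13959.
Apparent dip = arctan|0.13959| = 7.9° (true dip is 9.4°, so apparent ≤ true as expected).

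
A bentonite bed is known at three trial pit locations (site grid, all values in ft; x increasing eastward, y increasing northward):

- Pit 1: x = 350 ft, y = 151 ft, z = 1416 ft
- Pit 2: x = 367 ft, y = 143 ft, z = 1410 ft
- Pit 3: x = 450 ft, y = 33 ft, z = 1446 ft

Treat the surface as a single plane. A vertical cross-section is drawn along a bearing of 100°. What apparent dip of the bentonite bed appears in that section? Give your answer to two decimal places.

Two edge vectors: Pit 1→Pit 2 = (17, -8, -6), Pit 1→Pit 3 = (100, -118, 30).
Normal n = (Pit 1→Pit 2) × (Pit 1→Pit 3) = (-948, -1110, -1206).
So ∂z/∂x = −n_x/n_z = −0.78607 and ∂z/∂y = −n_y/n_z = −0.92040.
Unit vector along 100° is (sin 100°, cos 100°) = (0.9848, -0.1736).
Slope in that direction = a·(0.9848) + b·(-0.1736) = −0.61430.
Apparent dip = arctan|0.61430| = 31.56° (true dip is 50.4°, so apparent ≤ true as expected).

31.56°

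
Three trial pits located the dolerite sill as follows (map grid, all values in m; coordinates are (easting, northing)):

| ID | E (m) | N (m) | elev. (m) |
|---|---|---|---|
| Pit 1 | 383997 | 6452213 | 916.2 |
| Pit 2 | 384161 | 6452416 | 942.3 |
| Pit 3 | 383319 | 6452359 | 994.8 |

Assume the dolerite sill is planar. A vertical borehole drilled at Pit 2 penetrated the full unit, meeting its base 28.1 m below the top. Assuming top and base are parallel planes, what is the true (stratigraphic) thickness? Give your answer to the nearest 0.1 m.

Let the plane be z = a·E + b·N + c.
Pit 2−Pit 1: 164a + 203b = 26.1;  Pit 3−Pit 1: −678a + 146b = 78.6.
Solving gives a = −0.07517, b = 0.18930.
|∇z| = √(a²+b²) = 0.20367, so dip δ = arctan(0.20367) = 11.51°.
True thickness = vertical thickness × cos δ = 28.1 × cos 11.51° = 27.5 m.

27.5 m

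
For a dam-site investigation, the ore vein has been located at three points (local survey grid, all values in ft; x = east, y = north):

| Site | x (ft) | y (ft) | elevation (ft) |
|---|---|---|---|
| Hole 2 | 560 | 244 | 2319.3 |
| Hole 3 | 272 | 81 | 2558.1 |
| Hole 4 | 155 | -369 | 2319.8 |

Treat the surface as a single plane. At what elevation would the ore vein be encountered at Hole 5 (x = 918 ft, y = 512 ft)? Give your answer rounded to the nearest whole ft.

Let the plane be z = a·x + b·y + c.
Hole 3−Hole 2: −288a − 163b = 238.8;  Hole 4−Hole 2: −405a − 613b = 0.5.
Solving gives a = −1.32366, b = 0.87371.
Then c = 2319.3 − a·560 − b·244 = 2847.37.
At (918, 512): z = −1215.1 + 447.3 + 2847.37 = 2079.6 ft.

2080 ft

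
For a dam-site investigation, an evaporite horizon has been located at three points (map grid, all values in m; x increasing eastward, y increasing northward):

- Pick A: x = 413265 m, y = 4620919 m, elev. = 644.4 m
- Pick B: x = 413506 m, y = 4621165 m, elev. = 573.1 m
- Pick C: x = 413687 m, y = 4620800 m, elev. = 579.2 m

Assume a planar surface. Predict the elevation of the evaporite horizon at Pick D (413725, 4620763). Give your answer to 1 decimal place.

576.2 m

Let the plane be z = a·x + b·y + c.
Pick B−Pick A: 241a + 246b = −71.3;  Pick C−Pick A: 422a − 119b = −65.2.
Solving gives a = −0.185098610, b = −0.108500955.
Then c = 644.4 − a·413265 − b·4620919 = 578513.30.
At (413725, 4620763): z = −76579.9 − 501357.2 + 578513.30 = 576.2 m.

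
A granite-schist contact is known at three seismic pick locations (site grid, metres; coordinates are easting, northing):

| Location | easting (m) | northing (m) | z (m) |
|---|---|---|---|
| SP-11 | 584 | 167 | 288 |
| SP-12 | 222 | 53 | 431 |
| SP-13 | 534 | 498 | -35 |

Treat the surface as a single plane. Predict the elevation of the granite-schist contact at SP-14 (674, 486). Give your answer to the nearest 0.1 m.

-34.9 m

Let the plane be z = a·easting + b·northing + c.
SP-12−SP-11: −362a − 114b = 143;  SP-13−SP-11: −50a + 331b = −323.
Solving gives a = −0.08374, b = −0.98848.
Then c = 288 − a·584 − b·167 = 501.98.
At (674, 486): z = −56.4 − 480.4 + 501.98 = -34.9 m.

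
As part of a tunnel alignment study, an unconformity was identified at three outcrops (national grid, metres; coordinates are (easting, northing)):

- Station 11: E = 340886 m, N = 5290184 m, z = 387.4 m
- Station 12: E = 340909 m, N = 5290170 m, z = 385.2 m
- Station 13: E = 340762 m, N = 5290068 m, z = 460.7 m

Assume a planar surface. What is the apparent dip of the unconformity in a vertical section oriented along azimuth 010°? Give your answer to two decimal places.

Let the plane be z = a·E + b·N + c.
Station 12−Station 11: 23a − 14b = −2.2;  Station 13−Station 11: −124a − 116b = 73.3.
Solving gives a = −0.29096, b = −0.32087.
Unit vector along 010° is (sin 10°, cos 10°) = (0.1736, 0.9848).
Slope in that direction = a·(0.1736) + b·(0.9848) = −0.36652.
Apparent dip = arctan|0.36652| = 20.13° (true dip is 23.4°, so apparent ≤ true as expected).

20.13°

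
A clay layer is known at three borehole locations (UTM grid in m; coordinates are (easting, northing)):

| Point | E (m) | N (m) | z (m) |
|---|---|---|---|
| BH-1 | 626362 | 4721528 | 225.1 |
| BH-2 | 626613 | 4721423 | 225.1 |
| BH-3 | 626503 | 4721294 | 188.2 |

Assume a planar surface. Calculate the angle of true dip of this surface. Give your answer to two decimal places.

12.87°

Let the plane be z = a·E + b·N + c.
BH-2−BH-1: 251a − 105b = 0;  BH-3−BH-1: 141a − 234b = −36.9.
Solving gives a = 0.08820, b = 0.21084.
Gradient magnitude |∇z| = √(a² + b²) = √(0.00778 + 0.04445) = 0.22854.
True dip = arctan(0.22854) = 12.87°, dipping toward SSW (azimuth ≈ 203°).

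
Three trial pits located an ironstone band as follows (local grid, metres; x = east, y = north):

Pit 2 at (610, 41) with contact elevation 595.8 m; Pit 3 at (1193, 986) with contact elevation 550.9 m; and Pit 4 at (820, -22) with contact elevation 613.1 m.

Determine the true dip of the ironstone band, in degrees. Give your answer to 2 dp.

5.76°

Let the plane be z = a·x + b·y + c.
Pit 3−Pit 2: 583a + 945b = −44.9;  Pit 4−Pit 2: 210a − 63b = 17.3.
Solving gives a = 0.05749, b = −0.08298.
Gradient magnitude |∇z| = √(a² + b²) = √(0.00330 + 0.00689) = 0.10095.
True dip = arctan(0.10095) = 5.76°, dipping toward NW (azimuth ≈ 325°).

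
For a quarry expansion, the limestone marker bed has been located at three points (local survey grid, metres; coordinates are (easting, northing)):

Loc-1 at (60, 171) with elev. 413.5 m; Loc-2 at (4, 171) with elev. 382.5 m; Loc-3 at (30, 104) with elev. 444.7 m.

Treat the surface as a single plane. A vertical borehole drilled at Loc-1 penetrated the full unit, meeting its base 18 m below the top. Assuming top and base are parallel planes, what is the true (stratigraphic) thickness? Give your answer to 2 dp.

Two edge vectors: Loc-1→Loc-2 = (-56, 0, -31), Loc-1→Loc-3 = (-30, -67, 31.2).
Normal n = (Loc-1→Loc-2) × (Loc-1→Loc-3) = (-2077, 2677.2, 3752).
So ∂z/∂E = −n_x/n_z = 0.55357 and ∂z/∂N = −n_y/n_z = −0.71354.
|∇z| = √(a²+b²) = 0.90309, so dip δ = arctan(0.90309) = 42.09°.
True thickness = vertical thickness × cos δ = 18 × cos 42.09° = 13.36 m.

13.36 m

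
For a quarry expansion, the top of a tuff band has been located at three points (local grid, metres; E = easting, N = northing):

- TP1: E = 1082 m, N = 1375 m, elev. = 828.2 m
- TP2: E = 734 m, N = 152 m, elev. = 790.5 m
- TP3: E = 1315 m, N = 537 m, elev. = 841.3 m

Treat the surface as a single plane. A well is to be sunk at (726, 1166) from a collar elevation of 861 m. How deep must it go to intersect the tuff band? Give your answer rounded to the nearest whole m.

64 m

Let the plane be z = a·E + b·N + c.
TP2−TP1: −348a − 1223b = −37.7;  TP3−TP1: 233a − 838b = 13.1.
Solving gives a = 0.08258, b = 0.00733.
Then c = 828.2 − a·1082 − b·1375 = 728.77.
At (726, 1166): z_contact = 60.0 + 8.5 + 728.77 = 797.3 m.
Depth below ground = 861 − 797.3 = 64 m.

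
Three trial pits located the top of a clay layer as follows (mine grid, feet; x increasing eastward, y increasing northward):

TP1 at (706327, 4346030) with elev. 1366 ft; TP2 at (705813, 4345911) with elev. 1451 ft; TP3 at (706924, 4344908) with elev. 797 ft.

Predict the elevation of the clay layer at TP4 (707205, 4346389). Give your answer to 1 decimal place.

Two edge vectors: TP1→TP2 = (-514, -119, 85), TP1→TP3 = (597, -1122, -569).
Normal n = (TP1→TP2) × (TP1→TP3) = (163081, -241721, 647751).
So ∂z/∂x = −n_x/n_z = −0.251764953 and ∂z/∂y = −n_y/n_z = 0.373169628.
Intercept c from TP1: 1366 + 177828.38 − 1621806.40 = −1442612.02.
At (707205, 4346389): z = −178049.4 + 1621940.4 − 1442612.02 = 1278.9 ft.

1278.9 ft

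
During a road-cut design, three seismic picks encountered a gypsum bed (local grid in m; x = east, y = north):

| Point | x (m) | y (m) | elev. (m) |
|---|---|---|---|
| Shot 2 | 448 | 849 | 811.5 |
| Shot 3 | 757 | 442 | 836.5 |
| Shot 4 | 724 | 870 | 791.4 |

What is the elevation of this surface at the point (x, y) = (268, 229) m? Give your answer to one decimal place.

Two edge vectors: Shot 2→Shot 3 = (309, -407, 25), Shot 2→Shot 4 = (276, 21, -20.1).
Normal n = (Shot 2→Shot 3) × (Shot 2→Shot 4) = (7655.7, 13110.9, 118821).
So ∂z/∂x = −n_x/n_z = −0.06443 and ∂z/∂y = −n_y/n_z = −0.11034.
Intercept c from Shot 2: 811.5 + 28.86 + 93.68 = 934.04.
At (268, 229): z = −17.3 − 25.3 + 934.04 = 891.5 m.

891.5 m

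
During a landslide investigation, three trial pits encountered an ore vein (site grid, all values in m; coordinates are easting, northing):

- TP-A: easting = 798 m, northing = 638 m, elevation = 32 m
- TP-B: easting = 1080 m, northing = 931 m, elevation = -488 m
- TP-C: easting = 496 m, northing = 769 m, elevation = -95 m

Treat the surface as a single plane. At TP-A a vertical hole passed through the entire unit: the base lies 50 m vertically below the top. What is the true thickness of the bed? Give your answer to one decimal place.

27.0 m

Two edge vectors: TP-A→TP-B = (282, 293, -520), TP-A→TP-C = (-302, 131, -127).
Normal n = (TP-A→TP-B) × (TP-A→TP-C) = (30909, 192854, 125428).
So ∂z/∂easting = −n_x/n_z = −0.24643 and ∂z/∂northing = −n_y/n_z = −1.53757.
|∇z| = √(a²+b²) = 1.55719, so dip δ = arctan(1.55719) = 57.29°.
True thickness = vertical thickness × cos δ = 50 × cos 57.29° = 27.0 m.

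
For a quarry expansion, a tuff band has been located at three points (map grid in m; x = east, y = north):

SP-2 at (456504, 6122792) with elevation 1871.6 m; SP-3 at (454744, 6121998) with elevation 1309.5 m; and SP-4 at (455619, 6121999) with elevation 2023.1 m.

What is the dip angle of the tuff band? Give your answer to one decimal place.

53.9°

Two edge vectors: SP-2→SP-3 = (-1760, -794, -562.1), SP-2→SP-4 = (-885, -793, 151.5).
Normal n = (SP-2→SP-3) × (SP-2→SP-4) = (-566036.3, 764098.5, 692990).
So ∂z/∂x = −n_x/n_z = 0.81680 and ∂z/∂y = −n_y/n_z = −1.10261.
Gradient magnitude |∇z| = √(a² + b²) = √(0.66717 + 1.21575) = 1.37219.
True dip = arctan(1.37219) = 53.9°, dipping toward NW (azimuth ≈ 323°).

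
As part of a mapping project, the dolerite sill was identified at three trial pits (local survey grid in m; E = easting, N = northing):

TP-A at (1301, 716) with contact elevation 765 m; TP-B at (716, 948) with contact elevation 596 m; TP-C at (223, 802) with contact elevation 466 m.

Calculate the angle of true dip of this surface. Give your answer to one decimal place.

15.5°

Two edge vectors: TP-A→TP-B = (-585, 232, -169), TP-A→TP-C = (-1078, 86, -299).
Normal n = (TP-A→TP-B) × (TP-A→TP-C) = (-54834, 7267, 199786).
So ∂z/∂E = −n_x/n_z = 0.27446 and ∂z/∂N = −n_y/n_z = −0.03637.
Gradient magnitude |∇z| = √(a² + b²) = √(0.07533 + 0.00132) = 0.27686.
True dip = arctan(0.27686) = 15.5°, dipping toward W (azimuth ≈ 278°).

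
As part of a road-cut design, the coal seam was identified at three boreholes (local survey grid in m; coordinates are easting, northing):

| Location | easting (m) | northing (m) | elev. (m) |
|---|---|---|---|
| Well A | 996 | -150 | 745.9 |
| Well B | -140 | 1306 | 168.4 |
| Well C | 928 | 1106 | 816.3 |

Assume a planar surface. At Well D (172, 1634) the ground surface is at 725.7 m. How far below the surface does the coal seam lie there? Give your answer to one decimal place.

Two edge vectors: Well A→Well B = (-1136, 1456, -577.5), Well A→Well C = (-68, 1256, 70.4).
Normal n = (Well A→Well B) × (Well A→Well C) = (827842.4, 119244.4, -1327808).
So ∂z/∂easting = −n_x/n_z = 0.623465 and ∂z/∂northing = −n_y/n_z = 0.089805.
Intercept c from Well A: 745.9 − 620.97 + 13.47 = 138.40.
At (172, 1634): z_contact = 107.24 + 146.74 + 138.40 = 392.38 m.
Depth below ground = 725.7 − 392.38 = 333.3 m.

333.3 m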